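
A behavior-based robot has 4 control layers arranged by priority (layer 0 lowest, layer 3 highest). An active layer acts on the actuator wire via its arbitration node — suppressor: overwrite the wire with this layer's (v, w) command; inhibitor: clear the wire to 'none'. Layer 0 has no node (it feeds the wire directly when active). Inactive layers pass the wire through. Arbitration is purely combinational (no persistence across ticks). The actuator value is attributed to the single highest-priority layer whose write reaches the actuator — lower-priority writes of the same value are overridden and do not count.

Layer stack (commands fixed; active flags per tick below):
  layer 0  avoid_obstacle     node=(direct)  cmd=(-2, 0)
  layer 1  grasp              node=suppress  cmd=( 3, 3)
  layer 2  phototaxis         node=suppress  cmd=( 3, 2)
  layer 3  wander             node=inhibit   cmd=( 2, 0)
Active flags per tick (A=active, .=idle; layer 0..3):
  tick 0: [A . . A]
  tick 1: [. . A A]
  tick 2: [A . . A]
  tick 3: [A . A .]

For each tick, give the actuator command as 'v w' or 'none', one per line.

none
none
none
3 2

tick 0:
  [0] avoid_obstacle on; wire := (-2, 0)
  [1] grasp off; pass (-2, 0)
  [2] phototaxis off; pass (-2, 0)
  [3] wander on (inhibit); wire := none
  output none
tick 1:
  [0] avoid_obstacle off; wire := none
  [1] grasp off; pass none
  [2] phototaxis on (suppress); wire := (3, 2)
  [3] wander on (inhibit); wire := none
  output none
tick 2:
  [0] avoid_obstacle on; wire := (-2, 0)
  [1] grasp off; pass (-2, 0)
  [2] phototaxis off; pass (-2, 0)
  [3] wander on (inhibit); wire := none
  output none
tick 3:
  [0] avoid_obstacle on; wire := (-2, 0)
  [1] grasp off; pass (-2, 0)
  [2] phototaxis on (suppress); wire := (3, 2)
  [3] wander off; pass (3, 2)
  output (3, 2)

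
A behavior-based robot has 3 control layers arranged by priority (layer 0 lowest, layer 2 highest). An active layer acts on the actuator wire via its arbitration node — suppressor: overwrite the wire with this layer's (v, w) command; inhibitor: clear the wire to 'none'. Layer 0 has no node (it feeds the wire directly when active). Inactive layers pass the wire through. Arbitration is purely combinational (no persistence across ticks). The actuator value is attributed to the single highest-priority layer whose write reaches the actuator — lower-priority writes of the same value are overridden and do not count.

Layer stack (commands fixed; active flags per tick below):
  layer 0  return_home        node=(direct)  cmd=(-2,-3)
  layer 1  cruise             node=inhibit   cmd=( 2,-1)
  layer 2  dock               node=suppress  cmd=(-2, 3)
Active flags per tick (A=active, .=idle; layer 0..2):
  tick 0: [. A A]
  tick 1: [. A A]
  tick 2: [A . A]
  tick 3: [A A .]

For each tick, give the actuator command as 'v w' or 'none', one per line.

-2 3
-2 3
-2 3
none

tick 0:
  L0 return_home: idle → wire = none
  L1 cruise: active, inhibitor → wire = none
  L2 dock: active, suppressor → wire = (-2, 3)
  actuator = (-2, 3)
tick 1:
  L0 return_home: idle → wire = none
  L1 cruise: active, inhibitor → wire = none
  L2 dock: active, suppressor → wire = (-2, 3)
  actuator = (-2, 3)
tick 2:
  L0 return_home: active, feeds wire = (-2, -3)
  L1 cruise: idle → wire stays (-2, -3)
  L2 dock: active, suppressor → wire = (-2, 3)
  actuator = (-2, 3)
tick 3:
  L0 return_home: active, feeds wire = (-2, -3)
  L1 cruise: active, inhibitor → wire = none
  L2 dock: idle → wire stays none
  actuator = none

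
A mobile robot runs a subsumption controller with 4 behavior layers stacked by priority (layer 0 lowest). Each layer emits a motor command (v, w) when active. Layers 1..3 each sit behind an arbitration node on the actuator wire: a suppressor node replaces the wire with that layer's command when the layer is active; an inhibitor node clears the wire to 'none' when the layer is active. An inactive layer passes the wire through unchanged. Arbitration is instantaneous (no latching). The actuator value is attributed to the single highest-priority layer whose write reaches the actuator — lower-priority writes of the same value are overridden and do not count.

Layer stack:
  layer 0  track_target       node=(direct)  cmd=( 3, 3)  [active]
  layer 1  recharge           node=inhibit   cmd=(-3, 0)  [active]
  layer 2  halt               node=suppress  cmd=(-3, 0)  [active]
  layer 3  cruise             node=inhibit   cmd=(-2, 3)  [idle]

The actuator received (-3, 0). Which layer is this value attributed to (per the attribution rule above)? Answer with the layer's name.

halt

[0] track_target on; wire := (3, 3)
[1] recharge on (inhibit); wire := none
[2] halt on (suppress); wire := (-3, 0)
[3] cruise off; pass (-3, 0)
output (-3, 0)
last writer: layer 2 = halt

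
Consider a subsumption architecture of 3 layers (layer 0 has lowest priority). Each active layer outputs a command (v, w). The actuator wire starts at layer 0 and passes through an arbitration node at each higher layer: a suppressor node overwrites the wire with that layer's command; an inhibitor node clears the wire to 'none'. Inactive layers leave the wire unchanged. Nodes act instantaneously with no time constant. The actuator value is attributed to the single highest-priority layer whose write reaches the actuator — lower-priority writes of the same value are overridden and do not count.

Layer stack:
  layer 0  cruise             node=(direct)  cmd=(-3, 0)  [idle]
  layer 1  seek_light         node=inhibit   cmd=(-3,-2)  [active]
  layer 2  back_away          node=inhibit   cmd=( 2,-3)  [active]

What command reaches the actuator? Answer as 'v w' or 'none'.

none

L0 cruise: idle → wire = none
L1 seek_light: active, inhibitor → wire = none
L2 back_away: active, inhibitor → wire = none
actuator = none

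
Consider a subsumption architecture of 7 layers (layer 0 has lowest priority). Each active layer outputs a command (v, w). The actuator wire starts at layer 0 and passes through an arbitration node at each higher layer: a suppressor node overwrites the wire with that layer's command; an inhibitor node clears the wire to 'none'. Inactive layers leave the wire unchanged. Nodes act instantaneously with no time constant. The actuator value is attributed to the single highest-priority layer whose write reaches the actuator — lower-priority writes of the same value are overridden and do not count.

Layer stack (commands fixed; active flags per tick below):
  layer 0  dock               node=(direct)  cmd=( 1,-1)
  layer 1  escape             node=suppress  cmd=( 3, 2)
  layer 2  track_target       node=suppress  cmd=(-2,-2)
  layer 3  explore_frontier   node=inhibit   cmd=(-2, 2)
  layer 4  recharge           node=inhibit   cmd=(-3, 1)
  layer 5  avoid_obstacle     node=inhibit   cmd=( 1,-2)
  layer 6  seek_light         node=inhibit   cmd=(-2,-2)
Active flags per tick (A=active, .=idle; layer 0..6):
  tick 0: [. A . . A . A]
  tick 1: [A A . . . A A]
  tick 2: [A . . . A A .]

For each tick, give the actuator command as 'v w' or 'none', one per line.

tick 0:
  layer 0 (dock) idle — none
  layer 1 (escape) active — suppresses: (3, 2)
  layer 2 (track_target) idle — unchanged: (3, 2)
  layer 3 (explore_frontier) idle — unchanged: (3, 2)
  layer 4 (recharge) active — inhibits: none
  layer 5 (avoid_obstacle) idle — unchanged: none
  layer 6 (seek_light) active — inhibits: none
  → actuator none
tick 1:
  layer 0 (dock) active — direct: (1, -1)
  layer 1 (escape) active — suppresses: (3, 2)
  layer 2 (track_target) idle — unchanged: (3, 2)
  layer 3 (explore_frontier) idle — unchanged: (3, 2)
  layer 4 (recharge) idle — unchanged: (3, 2)
  layer 5 (avoid_obstacle) active — inhibits: none
  layer 6 (seek_light) active — inhibits: none
  → actuator none
tick 2:
  layer 0 (dock) active — direct: (1, -1)
  layer 1 (escape) idle — unchanged: (1, -1)
  layer 2 (track_target) idle — unchanged: (1, -1)
  layer 3 (explore_frontier) idle — unchanged: (1, -1)
  layer 4 (recharge) active — inhibits: none
  layer 5 (avoid_obstacle) active — inhibits: none
  layer 6 (seek_light) idle — unchanged: none
  → actuator none

none
none
none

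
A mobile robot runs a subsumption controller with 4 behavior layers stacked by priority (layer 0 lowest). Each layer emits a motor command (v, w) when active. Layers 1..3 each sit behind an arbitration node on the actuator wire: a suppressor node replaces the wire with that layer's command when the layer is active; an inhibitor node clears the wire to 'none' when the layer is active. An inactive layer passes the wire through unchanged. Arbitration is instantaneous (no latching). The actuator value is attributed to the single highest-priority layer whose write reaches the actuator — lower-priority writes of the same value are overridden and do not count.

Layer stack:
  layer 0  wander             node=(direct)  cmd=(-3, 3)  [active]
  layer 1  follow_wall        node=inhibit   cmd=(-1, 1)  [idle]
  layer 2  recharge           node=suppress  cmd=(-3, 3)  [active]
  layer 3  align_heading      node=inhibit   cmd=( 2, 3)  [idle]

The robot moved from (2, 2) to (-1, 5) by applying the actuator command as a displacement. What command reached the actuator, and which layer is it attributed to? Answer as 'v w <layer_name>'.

-3 3 recharge

displacement = (-1, 5) − (2, 2) = (-3, 3)
L0 wander: active, feeds wire = (-3, 3)
L1 follow_wall: idle → wire stays (-3, 3)
L2 recharge: active, suppressor → wire = (-3, 3)
L3 align_heading: idle → wire stays (-3, 3)
actuator = (-3, 3) — from layer 2 (recharge)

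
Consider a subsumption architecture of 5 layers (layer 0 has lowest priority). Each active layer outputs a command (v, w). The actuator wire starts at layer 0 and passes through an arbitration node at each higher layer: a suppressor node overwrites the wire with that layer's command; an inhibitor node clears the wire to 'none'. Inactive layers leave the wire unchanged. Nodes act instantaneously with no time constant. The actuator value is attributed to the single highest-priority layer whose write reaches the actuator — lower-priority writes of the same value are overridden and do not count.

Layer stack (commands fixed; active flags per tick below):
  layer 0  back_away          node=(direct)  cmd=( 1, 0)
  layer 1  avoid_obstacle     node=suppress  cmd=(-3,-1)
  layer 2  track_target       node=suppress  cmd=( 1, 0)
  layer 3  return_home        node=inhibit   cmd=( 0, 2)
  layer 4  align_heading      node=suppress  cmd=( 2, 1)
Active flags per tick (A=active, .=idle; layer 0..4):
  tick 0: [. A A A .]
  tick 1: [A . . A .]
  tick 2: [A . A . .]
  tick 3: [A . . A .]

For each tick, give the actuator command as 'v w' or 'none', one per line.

none
none
1 0
none

tick 0:
  [0] back_away off; wire := none
  [1] avoid_obstacle on (suppress); wire := (-3, -1)
  [2] track_target on (suppress); wire := (1, 0)
  [3] return_home on (inhibit); wire := none
  [4] align_heading off; pass none
  output none
tick 1:
  [0] back_away on; wire := (1, 0)
  [1] avoid_obstacle off; pass (1, 0)
  [2] track_target off; pass (1, 0)
  [3] return_home on (inhibit); wire := none
  [4] align_heading off; pass none
  output none
tick 2:
  [0] back_away on; wire := (1, 0)
  [1] avoid_obstacle off; pass (1, 0)
  [2] track_target on (suppress); wire := (1, 0)
  [3] return_home off; pass (1, 0)
  [4] align_heading off; pass (1, 0)
  output (1, 0)
tick 3:
  [0] back_away on; wire := (1, 0)
  [1] avoid_obstacle off; pass (1, 0)
  [2] track_target off; pass (1, 0)
  [3] return_home on (inhibit); wire := none
  [4] align_heading off; pass none
  output none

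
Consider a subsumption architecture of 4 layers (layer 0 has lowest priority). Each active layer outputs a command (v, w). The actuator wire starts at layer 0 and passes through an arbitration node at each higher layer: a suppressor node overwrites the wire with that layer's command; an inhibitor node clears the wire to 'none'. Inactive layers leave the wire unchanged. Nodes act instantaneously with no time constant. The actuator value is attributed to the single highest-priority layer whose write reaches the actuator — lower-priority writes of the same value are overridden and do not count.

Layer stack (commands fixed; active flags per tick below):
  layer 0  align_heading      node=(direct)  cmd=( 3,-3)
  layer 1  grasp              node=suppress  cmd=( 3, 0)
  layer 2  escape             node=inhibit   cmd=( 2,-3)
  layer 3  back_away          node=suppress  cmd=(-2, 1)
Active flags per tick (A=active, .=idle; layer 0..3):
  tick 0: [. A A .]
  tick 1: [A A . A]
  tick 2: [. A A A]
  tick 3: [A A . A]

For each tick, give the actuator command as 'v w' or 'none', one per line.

tick 0:
  L0 align_heading: idle → wire = none
  L1 grasp: active, suppressor → wire = (3, 0)
  L2 escape: active, inhibitor → wire = none
  L3 back_away: idle → wire stays none
  actuator = none
tick 1:
  L0 align_heading: active, feeds wire = (3, -3)
  L1 grasp: active, suppressor → wire = (3, 0)
  L2 escape: idle → wire stays (3, 0)
  L3 back_away: active, suppressor → wire = (-2, 1)
  actuator = (-2, 1)
tick 2:
  L0 align_heading: idle → wire = none
  L1 grasp: active, suppressor → wire = (3, 0)
  L2 escape: active, inhibitor → wire = none
  L3 back_away: active, suppressor → wire = (-2, 1)
  actuator = (-2, 1)
tick 3:
  L0 align_heading: active, feeds wire = (3, -3)
  L1 grasp: active, suppressor → wire = (3, 0)
  L2 escape: idle → wire stays (3, 0)
  L3 back_away: active, suppressor → wire = (-2, 1)
  actuator = (-2, 1)

none
-2 1
-2 1
-2 1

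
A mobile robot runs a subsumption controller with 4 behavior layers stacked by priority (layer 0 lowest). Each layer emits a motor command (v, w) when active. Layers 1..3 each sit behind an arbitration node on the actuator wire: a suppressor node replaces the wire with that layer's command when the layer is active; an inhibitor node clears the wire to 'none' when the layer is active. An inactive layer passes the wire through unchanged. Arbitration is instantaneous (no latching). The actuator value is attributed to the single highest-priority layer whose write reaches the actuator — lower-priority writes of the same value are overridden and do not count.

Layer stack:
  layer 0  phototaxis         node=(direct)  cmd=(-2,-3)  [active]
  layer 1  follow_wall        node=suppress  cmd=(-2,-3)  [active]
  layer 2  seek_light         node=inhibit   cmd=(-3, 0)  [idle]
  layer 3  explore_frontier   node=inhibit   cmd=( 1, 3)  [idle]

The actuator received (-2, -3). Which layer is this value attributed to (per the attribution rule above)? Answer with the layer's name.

follow_wall

layer 0 (phototaxis) active — direct: (-2, -3)
layer 1 (follow_wall) active — suppresses: (-2, -3)
layer 2 (seek_light) idle — unchanged: (-2, -3)
layer 3 (explore_frontier) idle — unchanged: (-2, -3)
→ actuator (-2, -3)
last writer: layer 1 = follow_wall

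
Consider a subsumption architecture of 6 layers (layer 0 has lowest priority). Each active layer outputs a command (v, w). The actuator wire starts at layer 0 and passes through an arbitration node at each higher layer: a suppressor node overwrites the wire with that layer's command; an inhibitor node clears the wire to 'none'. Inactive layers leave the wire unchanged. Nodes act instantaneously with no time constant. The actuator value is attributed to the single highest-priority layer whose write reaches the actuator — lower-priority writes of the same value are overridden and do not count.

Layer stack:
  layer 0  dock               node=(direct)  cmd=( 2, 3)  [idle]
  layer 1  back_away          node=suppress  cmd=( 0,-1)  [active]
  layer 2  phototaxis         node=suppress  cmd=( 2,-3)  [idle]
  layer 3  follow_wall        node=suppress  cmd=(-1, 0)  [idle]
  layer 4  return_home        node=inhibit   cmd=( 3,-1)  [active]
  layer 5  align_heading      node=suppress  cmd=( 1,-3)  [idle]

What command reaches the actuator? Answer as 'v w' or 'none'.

[0] dock off; wire := none
[1] back_away on (suppress); wire := (0, -1)
[2] phototaxis off; pass (0, -1)
[3] follow_wall off; pass (0, -1)
[4] return_home on (inhibit); wire := none
[5] align_heading off; pass none
output none

none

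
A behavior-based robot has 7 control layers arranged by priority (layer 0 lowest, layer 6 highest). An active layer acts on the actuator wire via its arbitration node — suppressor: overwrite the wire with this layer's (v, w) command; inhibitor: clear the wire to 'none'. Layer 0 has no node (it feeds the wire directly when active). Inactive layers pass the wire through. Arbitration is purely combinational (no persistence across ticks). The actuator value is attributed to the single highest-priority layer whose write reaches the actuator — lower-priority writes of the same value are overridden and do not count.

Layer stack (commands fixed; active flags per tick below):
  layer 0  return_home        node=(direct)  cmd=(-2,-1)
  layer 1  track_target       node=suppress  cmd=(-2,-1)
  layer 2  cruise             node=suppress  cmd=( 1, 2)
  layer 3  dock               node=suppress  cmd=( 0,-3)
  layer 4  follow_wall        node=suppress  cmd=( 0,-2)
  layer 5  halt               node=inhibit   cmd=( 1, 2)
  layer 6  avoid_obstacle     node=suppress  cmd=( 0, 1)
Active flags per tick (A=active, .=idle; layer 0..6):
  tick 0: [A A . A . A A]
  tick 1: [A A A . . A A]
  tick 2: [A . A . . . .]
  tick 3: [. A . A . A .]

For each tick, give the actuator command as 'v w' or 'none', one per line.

0 1
0 1
1 2
none

tick 0:
  L0 return_home: active, feeds wire = (-2, -1)
  L1 track_target: active, suppressor → wire = (-2, -1)
  L2 cruise: idle → wire stays (-2, -1)
  L3 dock: active, suppressor → wire = (0, -3)
  L4 follow_wall: idle → wire stays (0, -3)
  L5 halt: active, inhibitor → wire = none
  L6 avoid_obstacle: active, suppressor → wire = (0, 1)
  actuator = (0, 1)
tick 1:
  L0 return_home: active, feeds wire = (-2, -1)
  L1 track_target: active, suppressor → wire = (-2, -1)
  L2 cruise: active, suppressor → wire = (1, 2)
  L3 dock: idle → wire stays (1, 2)
  L4 follow_wall: idle → wire stays (1, 2)
  L5 halt: active, inhibitor → wire = none
  L6 avoid_obstacle: active, suppressor → wire = (0, 1)
  actuator = (0, 1)
tick 2:
  L0 return_home: active, feeds wire = (-2, -1)
  L1 track_target: idle → wire stays (-2, -1)
  L2 cruise: active, suppressor → wire = (1, 2)
  L3 dock: idle → wire stays (1, 2)
  L4 follow_wall: idle → wire stays (1, 2)
  L5 halt: idle → wire stays (1, 2)
  L6 avoid_obstacle: idle → wire stays (1, 2)
  actuator = (1, 2)
tick 3:
  L0 return_home: idle → wire = none
  L1 track_target: active, suppressor → wire = (-2, -1)
  L2 cruise: idle → wire stays (-2, -1)
  L3 dock: active, suppressor → wire = (0, -3)
  L4 follow_wall: idle → wire stays (0, -3)
  L5 halt: active, inhibitor → wire = none
  L6 avoid_obstacle: idle → wire stays none
  actuator = none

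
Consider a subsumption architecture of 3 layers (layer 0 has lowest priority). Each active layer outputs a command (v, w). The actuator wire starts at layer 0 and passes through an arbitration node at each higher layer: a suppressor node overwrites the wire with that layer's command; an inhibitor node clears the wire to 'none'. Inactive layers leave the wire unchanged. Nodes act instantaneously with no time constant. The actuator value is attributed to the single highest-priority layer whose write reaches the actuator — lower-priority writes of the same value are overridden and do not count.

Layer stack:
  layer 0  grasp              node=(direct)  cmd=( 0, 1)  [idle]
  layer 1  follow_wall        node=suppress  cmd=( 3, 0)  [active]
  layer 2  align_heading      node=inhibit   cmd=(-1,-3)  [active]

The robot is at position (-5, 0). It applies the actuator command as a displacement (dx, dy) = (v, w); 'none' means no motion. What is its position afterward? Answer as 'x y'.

-5 0

[0] grasp off; wire := none
[1] follow_wall on (suppress); wire := (3, 0)
[2] align_heading on (inhibit); wire := none
output none
position: (-5, 0) + none = (-5, 0)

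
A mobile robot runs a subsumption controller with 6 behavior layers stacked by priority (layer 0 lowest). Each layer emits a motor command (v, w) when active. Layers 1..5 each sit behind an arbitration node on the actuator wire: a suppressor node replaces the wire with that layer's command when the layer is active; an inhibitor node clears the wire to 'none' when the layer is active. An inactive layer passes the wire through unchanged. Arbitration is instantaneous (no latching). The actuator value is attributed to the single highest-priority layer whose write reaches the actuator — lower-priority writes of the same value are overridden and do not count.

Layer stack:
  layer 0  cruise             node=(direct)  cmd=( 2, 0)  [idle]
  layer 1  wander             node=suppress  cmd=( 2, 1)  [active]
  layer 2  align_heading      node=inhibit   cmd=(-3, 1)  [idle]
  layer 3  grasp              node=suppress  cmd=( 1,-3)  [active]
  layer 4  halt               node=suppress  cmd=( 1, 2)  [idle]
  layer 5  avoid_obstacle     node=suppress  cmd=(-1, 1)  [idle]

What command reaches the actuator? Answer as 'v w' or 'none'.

1 -3

L0 cruise: idle → wire = none
L1 wander: active, suppressor → wire = (2, 1)
L2 align_heading: idle → wire stays (2, 1)
L3 grasp: active, suppressor → wire = (1, -3)
L4 halt: idle → wire stays (1, -3)
L5 avoid_obstacle: idle → wire stays (1, -3)
actuator = (1, -3)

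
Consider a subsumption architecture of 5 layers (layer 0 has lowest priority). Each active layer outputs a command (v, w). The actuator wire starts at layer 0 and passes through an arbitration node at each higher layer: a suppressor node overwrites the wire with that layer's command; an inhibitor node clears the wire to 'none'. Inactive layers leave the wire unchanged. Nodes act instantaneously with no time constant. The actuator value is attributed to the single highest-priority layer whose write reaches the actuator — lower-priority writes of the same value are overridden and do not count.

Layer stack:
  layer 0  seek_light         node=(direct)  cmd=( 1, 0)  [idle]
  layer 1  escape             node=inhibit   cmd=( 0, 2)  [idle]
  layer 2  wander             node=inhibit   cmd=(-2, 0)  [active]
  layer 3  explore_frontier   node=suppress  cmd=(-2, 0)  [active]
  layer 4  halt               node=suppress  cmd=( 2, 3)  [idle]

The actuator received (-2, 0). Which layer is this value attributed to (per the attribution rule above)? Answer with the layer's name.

[0] seek_light off; wire := none
[1] escape off; pass none
[2] wander on (inhibit); wire := none
[3] explore_frontier on (suppress); wire := (-2, 0)
[4] halt off; pass (-2, 0)
output (-2, 0)
last writer: layer 3 = explore_frontier

explore_frontier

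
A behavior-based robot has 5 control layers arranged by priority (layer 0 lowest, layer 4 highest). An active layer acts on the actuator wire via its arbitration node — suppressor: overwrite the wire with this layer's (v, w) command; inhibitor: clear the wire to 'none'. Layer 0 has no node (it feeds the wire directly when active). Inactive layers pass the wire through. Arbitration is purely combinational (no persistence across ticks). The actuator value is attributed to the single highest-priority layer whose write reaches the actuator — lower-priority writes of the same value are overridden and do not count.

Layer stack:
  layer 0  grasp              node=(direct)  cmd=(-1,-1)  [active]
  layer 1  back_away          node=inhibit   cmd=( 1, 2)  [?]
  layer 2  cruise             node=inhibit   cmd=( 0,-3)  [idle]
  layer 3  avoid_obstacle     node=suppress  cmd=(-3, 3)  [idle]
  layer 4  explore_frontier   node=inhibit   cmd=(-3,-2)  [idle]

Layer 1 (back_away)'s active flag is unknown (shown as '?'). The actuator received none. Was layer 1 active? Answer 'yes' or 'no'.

yes

If layer 1 is active=yes:
  actuator would be none
If layer 1 is active=no:
  actuator would be (-1, -1)
Observed none, so layer 1 was active.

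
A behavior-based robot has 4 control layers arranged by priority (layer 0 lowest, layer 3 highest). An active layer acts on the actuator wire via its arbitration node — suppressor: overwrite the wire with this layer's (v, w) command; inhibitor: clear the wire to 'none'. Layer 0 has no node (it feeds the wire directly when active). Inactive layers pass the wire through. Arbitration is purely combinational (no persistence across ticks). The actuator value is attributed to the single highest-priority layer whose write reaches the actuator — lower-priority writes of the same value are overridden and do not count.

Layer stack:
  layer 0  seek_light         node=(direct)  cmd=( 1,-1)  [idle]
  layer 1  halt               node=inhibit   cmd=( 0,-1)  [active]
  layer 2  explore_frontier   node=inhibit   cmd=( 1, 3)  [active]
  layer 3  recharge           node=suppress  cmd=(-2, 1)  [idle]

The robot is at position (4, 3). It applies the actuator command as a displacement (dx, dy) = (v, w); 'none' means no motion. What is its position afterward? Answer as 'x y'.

4 3

layer 0 (seek_light) idle — none
layer 1 (halt) active — inhibits: none
layer 2 (explore_frontier) active — inhibits: none
layer 3 (recharge) idle — unchanged: none
→ actuator none
position: (4, 3) + none = (4, 3)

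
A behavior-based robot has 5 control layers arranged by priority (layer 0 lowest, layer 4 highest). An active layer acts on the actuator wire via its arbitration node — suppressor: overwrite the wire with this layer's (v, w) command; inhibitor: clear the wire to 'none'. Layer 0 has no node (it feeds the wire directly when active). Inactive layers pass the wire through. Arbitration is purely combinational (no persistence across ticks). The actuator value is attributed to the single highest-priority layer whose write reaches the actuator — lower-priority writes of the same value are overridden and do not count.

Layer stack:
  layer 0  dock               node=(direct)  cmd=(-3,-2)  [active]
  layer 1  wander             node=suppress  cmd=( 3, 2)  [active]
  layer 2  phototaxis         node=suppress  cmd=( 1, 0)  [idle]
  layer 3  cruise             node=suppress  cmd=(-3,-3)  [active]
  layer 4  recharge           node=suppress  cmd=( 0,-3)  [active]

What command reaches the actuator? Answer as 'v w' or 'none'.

0 -3

L0 dock: active, feeds wire = (-3, -2)
L1 wander: active, suppressor → wire = (3, 2)
L2 phototaxis: idle → wire stays (3, 2)
L3 cruise: active, suppressor → wire = (-3, -3)
L4 recharge: active, suppressor → wire = (0, -3)
actuator = (0, -3)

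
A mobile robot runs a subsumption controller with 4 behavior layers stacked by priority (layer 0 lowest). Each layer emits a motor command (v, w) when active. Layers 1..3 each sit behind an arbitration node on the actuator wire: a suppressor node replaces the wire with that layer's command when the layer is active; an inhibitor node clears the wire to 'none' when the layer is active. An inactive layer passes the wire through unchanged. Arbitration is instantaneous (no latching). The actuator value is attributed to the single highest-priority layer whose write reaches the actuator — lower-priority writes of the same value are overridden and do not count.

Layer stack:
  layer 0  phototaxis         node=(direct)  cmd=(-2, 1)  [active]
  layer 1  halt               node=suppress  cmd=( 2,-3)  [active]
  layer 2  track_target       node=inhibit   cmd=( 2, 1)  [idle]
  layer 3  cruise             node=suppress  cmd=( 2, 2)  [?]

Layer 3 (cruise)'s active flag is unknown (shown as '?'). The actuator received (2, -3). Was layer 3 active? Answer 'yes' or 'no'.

no

If layer 3 is active=yes:
  actuator would be (2, 2)
If layer 3 is active=no:
  actuator would be (2, -3)
Observed (2, -3), so layer 3 was idle.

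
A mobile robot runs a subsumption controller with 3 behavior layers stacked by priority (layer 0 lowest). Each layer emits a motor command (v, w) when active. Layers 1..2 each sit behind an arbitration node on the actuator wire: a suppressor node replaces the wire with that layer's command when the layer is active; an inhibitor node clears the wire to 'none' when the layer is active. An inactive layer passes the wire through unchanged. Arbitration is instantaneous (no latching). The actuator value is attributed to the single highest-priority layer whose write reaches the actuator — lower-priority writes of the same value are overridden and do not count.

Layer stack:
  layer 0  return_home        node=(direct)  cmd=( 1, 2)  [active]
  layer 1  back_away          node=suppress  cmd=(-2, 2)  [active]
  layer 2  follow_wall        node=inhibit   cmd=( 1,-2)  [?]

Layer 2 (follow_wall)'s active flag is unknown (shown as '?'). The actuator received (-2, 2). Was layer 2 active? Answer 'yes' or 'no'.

If layer 2 is active=yes:
  actuator would be none
If layer 2 is active=no:
  actuator would be (-2, 2)
Observed (-2, 2), so layer 2 was idle.

no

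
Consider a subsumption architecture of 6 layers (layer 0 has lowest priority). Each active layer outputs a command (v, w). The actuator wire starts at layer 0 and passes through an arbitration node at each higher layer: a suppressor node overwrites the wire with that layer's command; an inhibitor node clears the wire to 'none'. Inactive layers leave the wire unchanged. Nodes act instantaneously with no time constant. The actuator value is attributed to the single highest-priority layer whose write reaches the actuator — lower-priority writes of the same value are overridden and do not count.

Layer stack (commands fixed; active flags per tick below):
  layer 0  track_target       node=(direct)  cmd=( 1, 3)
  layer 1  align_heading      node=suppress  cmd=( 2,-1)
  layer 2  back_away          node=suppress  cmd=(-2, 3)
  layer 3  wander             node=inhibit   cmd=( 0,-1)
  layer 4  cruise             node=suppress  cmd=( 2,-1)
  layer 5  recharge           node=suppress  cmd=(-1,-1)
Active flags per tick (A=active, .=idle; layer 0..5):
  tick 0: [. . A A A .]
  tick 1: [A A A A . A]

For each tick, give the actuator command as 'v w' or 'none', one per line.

2 -1
-1 -1

tick 0:
  [0] track_target off; wire := none
  [1] align_heading off; pass none
  [2] back_away on (suppress); wire := (-2, 3)
  [3] wander on (inhibit); wire := none
  [4] cruise on (suppress); wire := (2, -1)
  [5] recharge off; pass (2, -1)
  output (2, -1)
tick 1:
  [0] track_target on; wire := (1, 3)
  [1] align_heading on (suppress); wire := (2, -1)
  [2] back_away on (suppress); wire := (-2, 3)
  [3] wander on (inhibit); wire := none
  [4] cruise off; pass none
  [5] recharge on (suppress); wire := (-1, -1)
  output (-1, -1)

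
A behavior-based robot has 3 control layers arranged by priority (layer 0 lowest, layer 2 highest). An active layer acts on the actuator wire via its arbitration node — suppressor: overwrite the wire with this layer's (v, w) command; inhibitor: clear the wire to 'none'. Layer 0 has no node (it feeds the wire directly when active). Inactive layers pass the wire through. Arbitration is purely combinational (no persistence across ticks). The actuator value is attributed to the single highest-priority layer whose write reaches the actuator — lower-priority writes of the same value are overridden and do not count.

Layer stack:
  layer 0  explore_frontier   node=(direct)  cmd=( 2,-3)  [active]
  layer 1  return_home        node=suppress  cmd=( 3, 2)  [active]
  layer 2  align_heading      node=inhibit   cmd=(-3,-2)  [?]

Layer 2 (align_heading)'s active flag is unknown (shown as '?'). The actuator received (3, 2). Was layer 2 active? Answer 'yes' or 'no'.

If layer 2 is active=yes:
  actuator would be none
If layer 2 is active=no:
  actuator would be (3, 2)
Observed (3, 2), so layer 2 was idle.

no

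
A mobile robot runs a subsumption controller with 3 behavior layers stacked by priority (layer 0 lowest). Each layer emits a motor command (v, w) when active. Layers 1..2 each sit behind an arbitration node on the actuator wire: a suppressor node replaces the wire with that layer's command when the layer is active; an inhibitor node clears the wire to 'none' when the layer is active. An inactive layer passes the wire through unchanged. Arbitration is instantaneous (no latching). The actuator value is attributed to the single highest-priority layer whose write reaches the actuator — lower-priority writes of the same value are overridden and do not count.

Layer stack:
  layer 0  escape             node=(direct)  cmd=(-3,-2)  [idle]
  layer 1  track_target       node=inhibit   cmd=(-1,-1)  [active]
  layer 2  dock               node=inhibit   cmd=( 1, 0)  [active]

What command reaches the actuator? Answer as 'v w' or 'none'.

[0] escape off; wire := none
[1] track_target on (inhibit); wire := none
[2] dock on (inhibit); wire := none
output none

none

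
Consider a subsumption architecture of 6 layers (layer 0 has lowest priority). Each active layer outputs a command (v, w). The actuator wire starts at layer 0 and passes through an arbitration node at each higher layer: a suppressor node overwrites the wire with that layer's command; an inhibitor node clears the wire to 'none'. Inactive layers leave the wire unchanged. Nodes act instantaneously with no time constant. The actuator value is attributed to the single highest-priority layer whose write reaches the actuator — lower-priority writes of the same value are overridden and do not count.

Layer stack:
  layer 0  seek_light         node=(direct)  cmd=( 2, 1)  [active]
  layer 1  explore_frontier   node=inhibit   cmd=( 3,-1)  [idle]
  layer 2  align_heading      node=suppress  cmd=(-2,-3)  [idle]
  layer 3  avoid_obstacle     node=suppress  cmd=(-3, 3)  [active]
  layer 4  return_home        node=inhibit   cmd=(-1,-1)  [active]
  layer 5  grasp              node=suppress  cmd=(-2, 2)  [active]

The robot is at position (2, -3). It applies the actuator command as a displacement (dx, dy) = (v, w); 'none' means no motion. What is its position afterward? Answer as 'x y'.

0 -1

L0 seek_light: active, feeds wire = (2, 1)
L1 explore_frontier: idle → wire stays (2, 1)
L2 align_heading: idle → wire stays (2, 1)
L3 avoid_obstacle: active, suppressor → wire = (-3, 3)
L4 return_home: active, inhibitor → wire = none
L5 grasp: active, suppressor → wire = (-2, 2)
actuator = (-2, 2)
position: (2, -3) + (-2, 2) = (0, -1)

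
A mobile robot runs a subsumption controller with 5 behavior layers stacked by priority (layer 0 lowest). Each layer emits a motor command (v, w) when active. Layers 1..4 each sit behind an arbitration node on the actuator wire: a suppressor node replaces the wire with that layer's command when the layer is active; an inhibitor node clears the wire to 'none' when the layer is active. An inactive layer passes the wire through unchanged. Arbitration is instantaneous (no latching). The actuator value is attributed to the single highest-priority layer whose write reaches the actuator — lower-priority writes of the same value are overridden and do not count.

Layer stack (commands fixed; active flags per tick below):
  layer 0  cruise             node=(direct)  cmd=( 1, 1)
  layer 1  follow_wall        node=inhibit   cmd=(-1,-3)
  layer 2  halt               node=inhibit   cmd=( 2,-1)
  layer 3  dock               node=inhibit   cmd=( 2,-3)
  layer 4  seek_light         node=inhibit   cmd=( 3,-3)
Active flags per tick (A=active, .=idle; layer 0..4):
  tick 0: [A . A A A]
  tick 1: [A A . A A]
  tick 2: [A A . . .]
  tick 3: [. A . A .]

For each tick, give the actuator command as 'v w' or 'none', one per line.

none
none
none
none

tick 0:
  layer 0 (cruise) active — direct: (1, 1)
  layer 1 (follow_wall) idle — unchanged: (1, 1)
  layer 2 (halt) active — inhibits: none
  layer 3 (dock) active — inhibits: none
  layer 4 (seek_light) active — inhibits: none
  → actuator none
tick 1:
  layer 0 (cruise) active — direct: (1, 1)
  layer 1 (follow_wall) active — inhibits: none
  layer 2 (halt) idle — unchanged: none
  layer 3 (dock) active — inhibits: none
  layer 4 (seek_light) active — inhibits: none
  → actuator none
tick 2:
  layer 0 (cruise) active — direct: (1, 1)
  layer 1 (follow_wall) active — inhibits: none
  layer 2 (halt) idle — unchanged: none
  layer 3 (dock) idle — unchanged: none
  layer 4 (seek_light) idle — unchanged: none
  → actuator none
tick 3:
  layer 0 (cruise) idle — none
  layer 1 (follow_wall) active — inhibits: none
  layer 2 (halt) idle — unchanged: none
  layer 3 (dock) active — inhibits: none
  layer 4 (seek_light) idle — unchanged: none
  → actuator none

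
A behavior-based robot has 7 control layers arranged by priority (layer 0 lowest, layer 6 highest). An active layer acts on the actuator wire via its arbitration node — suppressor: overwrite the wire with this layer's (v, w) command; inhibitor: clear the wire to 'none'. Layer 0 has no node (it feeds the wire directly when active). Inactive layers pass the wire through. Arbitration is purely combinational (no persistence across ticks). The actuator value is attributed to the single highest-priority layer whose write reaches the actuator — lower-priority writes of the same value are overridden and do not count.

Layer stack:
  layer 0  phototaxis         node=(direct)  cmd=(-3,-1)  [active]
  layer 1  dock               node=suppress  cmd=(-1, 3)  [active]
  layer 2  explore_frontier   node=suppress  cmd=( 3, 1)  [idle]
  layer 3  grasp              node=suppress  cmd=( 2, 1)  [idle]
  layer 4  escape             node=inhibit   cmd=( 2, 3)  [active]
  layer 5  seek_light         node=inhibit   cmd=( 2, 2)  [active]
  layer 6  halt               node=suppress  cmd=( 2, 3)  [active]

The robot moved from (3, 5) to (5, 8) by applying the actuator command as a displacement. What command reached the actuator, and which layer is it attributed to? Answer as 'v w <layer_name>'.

2 3 halt

displacement = (5, 8) − (3, 5) = (2, 3)
layer 0 (phototaxis) active — direct: (-3, -1)
layer 1 (dock) active — suppresses: (-1, 3)
layer 2 (explore_frontier) idle — unchanged: (-1, 3)
layer 3 (grasp) idle — unchanged: (-1, 3)
layer 4 (escape) active — inhibits: none
layer 5 (seek_light) active — inhibits: none
layer 6 (halt) active — suppresses: (2, 3)
→ actuator (2, 3) — from layer 6 (halt)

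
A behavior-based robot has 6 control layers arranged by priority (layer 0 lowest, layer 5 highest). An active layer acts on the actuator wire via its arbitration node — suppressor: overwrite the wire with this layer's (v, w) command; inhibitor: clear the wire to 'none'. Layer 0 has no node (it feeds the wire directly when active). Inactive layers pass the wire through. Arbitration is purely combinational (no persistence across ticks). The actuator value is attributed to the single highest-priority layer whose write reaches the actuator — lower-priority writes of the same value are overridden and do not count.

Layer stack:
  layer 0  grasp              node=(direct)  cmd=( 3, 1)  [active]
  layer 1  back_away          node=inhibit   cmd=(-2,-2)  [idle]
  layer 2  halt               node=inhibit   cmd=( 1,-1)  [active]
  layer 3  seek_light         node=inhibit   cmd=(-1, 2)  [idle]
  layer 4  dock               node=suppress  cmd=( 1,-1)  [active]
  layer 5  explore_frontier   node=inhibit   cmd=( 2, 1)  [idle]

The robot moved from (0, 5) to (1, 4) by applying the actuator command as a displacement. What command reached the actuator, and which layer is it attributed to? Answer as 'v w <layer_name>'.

displacement = (1, 4) − (0, 5) = (1, -1)
[0] grasp on; wire := (3, 1)
[1] back_away off; pass (3, 1)
[2] halt on (inhibit); wire := none
[3] seek_light off; pass none
[4] dock on (suppress); wire := (1, -1)
[5] explore_frontier off; pass (1, -1)
output (1, -1) — from layer 4 (dock)

1 -1 dock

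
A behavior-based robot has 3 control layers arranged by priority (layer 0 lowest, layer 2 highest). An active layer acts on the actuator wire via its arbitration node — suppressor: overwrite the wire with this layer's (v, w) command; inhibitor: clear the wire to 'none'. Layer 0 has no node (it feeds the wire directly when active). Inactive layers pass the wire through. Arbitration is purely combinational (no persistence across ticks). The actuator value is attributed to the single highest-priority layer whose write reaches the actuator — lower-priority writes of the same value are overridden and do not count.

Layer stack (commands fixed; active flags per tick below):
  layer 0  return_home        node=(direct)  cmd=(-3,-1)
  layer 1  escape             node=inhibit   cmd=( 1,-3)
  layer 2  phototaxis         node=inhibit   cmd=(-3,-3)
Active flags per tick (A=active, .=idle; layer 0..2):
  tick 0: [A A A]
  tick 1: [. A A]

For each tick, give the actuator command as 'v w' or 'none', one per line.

none
none

tick 0:
  layer 0 (return_home) active — direct: (-3, -1)
  layer 1 (escape) active — inhibits: none
  layer 2 (phototaxis) active — inhibits: none
  → actuator none
tick 1:
  layer 0 (return_home) idle — none
  layer 1 (escape) active — inhibits: none
  layer 2 (phototaxis) active — inhibits: none
  → actuator none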